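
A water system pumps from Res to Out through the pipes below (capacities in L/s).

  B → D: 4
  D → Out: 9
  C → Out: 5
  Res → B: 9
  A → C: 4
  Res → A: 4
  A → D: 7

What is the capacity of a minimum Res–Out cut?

8

Augment Res→A→C→Out: bottleneck 4, flow now 4.
Augment Res→B→D→Out: bottleneck 4, flow now 8.
No augmenting path remains; maximum flow = 8.
By max-flow min-cut, the minimum cut capacity equals the max flow.
In the residual graph, reachable from Res: {Res, B}.
Min-cut edges: Res→A (4), B→D (4); capacity 4 + 4 = 8.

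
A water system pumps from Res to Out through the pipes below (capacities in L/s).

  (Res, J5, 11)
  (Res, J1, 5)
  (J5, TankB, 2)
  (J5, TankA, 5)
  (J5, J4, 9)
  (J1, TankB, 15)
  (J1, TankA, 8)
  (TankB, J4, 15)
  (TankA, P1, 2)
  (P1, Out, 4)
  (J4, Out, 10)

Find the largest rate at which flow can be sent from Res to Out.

Augment Res→J5→J4→Out: bottleneck 9, flow now 9.
Augment Res→J5→TankB→J4→Out: bottleneck 1, flow now 10.
Augment Res→J5→TankA→P1→Out: bottleneck 1, flow now 11.
Augment Res→J1→TankA→P1→Out: bottleneck 1, flow now 12.
No augmenting path remains; maximum flow = 12.
In the residual graph, reachable from Res: {Res, J5, J1, TankB, TankA, J4}.
Min-cut edges: TankA→P1 (2), J4→Out (10); capacity 2 + 10 = 12.
This cut is saturated, so no flow can exceed 12.

12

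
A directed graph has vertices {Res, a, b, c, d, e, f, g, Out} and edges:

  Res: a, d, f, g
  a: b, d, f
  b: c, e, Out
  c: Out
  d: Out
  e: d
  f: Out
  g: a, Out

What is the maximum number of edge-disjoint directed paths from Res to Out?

4

Assign every edge capacity 1; by Menger, the answer equals the max flow.
Path Res→d→Out (+1); total 1.
Path Res→f→Out (+1); total 2.
Path Res→g→Out (+1); total 3.
Path Res→a→b→Out (+1); total 4.
No residual Res→Out path; max flow = 4.
Certifying cut of size 4: {Res→a, Res→d, Res→f, Res→g}.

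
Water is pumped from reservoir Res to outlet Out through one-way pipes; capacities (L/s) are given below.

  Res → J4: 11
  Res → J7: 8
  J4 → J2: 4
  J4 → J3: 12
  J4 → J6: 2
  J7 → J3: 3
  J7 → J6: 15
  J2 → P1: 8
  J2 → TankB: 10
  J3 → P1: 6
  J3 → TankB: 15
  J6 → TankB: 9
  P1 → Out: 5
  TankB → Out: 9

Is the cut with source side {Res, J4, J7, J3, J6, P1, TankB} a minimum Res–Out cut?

No — its capacity is 18, but the minimum cut has capacity 14.

Given cut capacity: 4 + 5 + 9 = 18.
Augment Res→J4→J2→P1→Out: bottleneck 4, flow now 4.
Augment Res→J4→J3→P1→Out: bottleneck 1, flow now 5.
Augment Res→J4→J3→TankB→Out: bottleneck 6, flow now 11.
Augment Res→J7→J3→TankB→Out: bottleneck 3, flow now 14.
No augmenting path remains; maximum flow = 14.
In the residual graph, reachable from Res: {Res, J4, J7, J2, J3, J6, P1, TankB}.
Min-cut edges: P1→Out (5), TankB→Out (9); capacity 5 + 9 = 14.
Cut capacity 18 exceeds the max flow 14, so it is not minimum.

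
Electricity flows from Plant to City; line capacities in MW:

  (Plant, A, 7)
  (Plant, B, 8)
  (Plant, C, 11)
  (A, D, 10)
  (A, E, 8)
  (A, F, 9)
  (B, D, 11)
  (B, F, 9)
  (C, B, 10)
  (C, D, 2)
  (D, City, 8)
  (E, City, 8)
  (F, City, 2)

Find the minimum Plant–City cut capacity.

Augment Plant→A→D→City: bottleneck 7, flow now 7.
Augment Plant→B→D→City: bottleneck 1, flow now 8.
Augment Plant→B→F→City: bottleneck 2, flow now 10.
Augment Plant→B→D→A→E→City: bottleneck 5, flow now 15. (uses reverse residual edge)
Augment Plant→C→D→A→E→City: bottleneck 2, flow now 17. (uses reverse residual edge)
No augmenting path remains; maximum flow = 17.
By max-flow min-cut, the minimum cut capacity equals the max flow.
In the residual graph, reachable from Plant: {Plant, B, C, D, F}.
Min-cut edges: Plant→A (7), D→City (8), F→City (2); capacity 7 + 8 + 2 = 17.

17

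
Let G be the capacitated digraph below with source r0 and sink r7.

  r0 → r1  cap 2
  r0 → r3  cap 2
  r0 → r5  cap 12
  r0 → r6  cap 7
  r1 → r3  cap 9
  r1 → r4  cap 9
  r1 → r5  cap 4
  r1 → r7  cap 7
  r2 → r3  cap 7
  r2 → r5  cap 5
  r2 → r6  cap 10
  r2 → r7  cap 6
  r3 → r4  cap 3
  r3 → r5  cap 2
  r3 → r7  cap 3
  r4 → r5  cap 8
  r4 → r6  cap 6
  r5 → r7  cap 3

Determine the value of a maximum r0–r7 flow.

Augment r0→r1→r7: bottleneck 2, flow now 2.
Augment r0→r3→r7: bottleneck 2, flow now 4.
Augment r0→r5→r7: bottleneck 3, flow now 7.
No augmenting path remains; maximum flow = 7.
In the residual graph, reachable from r0: {r0, r5, r6}.
Min-cut edges: r0→r1 (2), r0→r3 (2), r5→r7 (3); capacity 2 + 2 + 3 = 7.
This cut is saturated, so no flow can exceed 7.

7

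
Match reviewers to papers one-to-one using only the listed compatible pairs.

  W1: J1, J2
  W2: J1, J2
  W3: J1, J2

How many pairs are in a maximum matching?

Unit-capacity flow: source→left, listed edges, right→sink; max matching = max flow.
Augmenting path W1→J1 (+1); matched 1.
Augmenting path W2→J2 (+1); matched 2.
No augmenting path remains; maximum matching = 2.
König certificate: {J1, J2} is a vertex cover of size 2 (every listed pair touches it), so no matching can be larger.

2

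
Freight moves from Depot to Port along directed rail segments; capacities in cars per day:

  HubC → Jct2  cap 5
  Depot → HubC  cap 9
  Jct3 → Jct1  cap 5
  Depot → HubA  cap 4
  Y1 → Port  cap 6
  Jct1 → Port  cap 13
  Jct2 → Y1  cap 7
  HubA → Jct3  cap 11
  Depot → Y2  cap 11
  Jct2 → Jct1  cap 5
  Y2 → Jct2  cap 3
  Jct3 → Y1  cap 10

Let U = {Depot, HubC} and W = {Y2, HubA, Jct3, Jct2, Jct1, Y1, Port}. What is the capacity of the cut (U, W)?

Edges leaving {Depot, HubC}: Depot→Y2 (11), Depot→HubA (4), HubC→Jct2 (5).
Cut capacity = 11 + 4 + 5 = 20.

20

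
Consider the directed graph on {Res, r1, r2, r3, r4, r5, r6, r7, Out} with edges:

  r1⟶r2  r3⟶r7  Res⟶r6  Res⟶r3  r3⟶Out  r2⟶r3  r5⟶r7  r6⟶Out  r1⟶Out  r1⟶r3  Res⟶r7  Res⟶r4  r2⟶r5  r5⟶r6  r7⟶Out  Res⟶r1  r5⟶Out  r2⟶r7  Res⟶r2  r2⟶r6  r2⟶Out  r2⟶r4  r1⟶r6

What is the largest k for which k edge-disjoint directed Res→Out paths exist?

5

Assign every edge capacity 1; by Menger, the answer equals the max flow.
Path Res→r1→Out (+1); total 1.
Path Res→r2→Out (+1); total 2.
Path Res→r3→Out (+1); total 3.
Path Res→r6→Out (+1); total 4.
Path Res→r7→Out (+1); total 5.
No residual Res→Out path; max flow = 5.
Certifying cut of size 5: {Res→r1, Res→r2, Res→r3, Res→r6, Res→r7}.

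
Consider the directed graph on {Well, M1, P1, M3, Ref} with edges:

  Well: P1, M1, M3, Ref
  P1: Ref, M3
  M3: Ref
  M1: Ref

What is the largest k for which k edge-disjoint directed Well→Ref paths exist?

4

Assign every edge capacity 1; by Menger, the answer equals the max flow.
Path Well→Ref (+1); total 1.
Path Well→M1→Ref (+1); total 2.
Path Well→P1→Ref (+1); total 3.
Path Well→M3→Ref (+1); total 4.
No residual Well→Ref path; max flow = 4.
Certifying cut of size 4: {Well→M1, Well→M3, Well→P1, Well→Ref}.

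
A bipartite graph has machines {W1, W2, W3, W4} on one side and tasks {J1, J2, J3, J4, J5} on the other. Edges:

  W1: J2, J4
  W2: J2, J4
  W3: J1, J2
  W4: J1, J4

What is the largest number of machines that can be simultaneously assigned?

Unit-capacity flow: source→left, listed edges, right→sink; max matching = max flow.
Augmenting path W1→J2 (+1); matched 1.
Augmenting path W2→J4 (+1); matched 2.
Augmenting path W3→J1 (+1); matched 3.
No augmenting path remains; maximum matching = 3.
König certificate: {J1, J2, J4} is a vertex cover of size 3 (every listed pair touches it), so no matching can be larger.

3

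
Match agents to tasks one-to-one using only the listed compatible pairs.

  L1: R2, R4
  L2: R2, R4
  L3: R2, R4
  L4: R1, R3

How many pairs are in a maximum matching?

3

Unit-capacity flow: source→left, listed edges, right→sink; max matching = max flow.
Augmenting path L1→R2 (+1); matched 1.
Augmenting path L2→R4 (+1); matched 2.
Augmenting path L4→R1 (+1); matched 3.
No augmenting path remains; maximum matching = 3.
König certificate: {L4, R2, R4} is a vertex cover of size 3 (every listed pair touches it), so no matching can be larger.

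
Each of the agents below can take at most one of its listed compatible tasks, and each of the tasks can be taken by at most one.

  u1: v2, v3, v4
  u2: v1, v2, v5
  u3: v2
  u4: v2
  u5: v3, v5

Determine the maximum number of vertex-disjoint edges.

Unit-capacity flow: source→left, listed edges, right→sink; max matching = max flow.
Augmenting path u1→v2 (+1); matched 1.
Augmenting path u2→v1 (+1); matched 2.
Augmenting path u5→v3 (+1); matched 3.
Augmenting path u3→v2→u1→v4 (+1); matched 4.
No augmenting path remains; maximum matching = 4.
König certificate: {u1, u2, u5, v2} is a vertex cover of size 4 (every listed pair touches it), so no matching can be larger.

4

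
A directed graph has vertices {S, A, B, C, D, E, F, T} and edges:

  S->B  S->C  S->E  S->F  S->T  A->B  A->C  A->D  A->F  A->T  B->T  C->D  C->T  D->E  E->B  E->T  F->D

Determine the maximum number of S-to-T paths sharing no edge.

Assign every edge capacity 1; by Menger, the answer equals the max flow.
Path S→T (+1); total 1.
Path S→B→T (+1); total 2.
Path S→C→T (+1); total 3.
Path S→E→T (+1); total 4.
No residual S→T path; max flow = 4.
Certifying cut of size 4: {B→T, E→T, S→C, S→T}.

4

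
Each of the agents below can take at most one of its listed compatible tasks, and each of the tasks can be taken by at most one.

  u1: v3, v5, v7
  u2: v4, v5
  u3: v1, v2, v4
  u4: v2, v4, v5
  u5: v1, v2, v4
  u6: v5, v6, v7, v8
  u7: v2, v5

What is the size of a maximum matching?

Unit-capacity flow: source→left, listed edges, right→sink; max matching = max flow.
Augmenting path u1→v3 (+1); matched 1.
Augmenting path u2→v4 (+1); matched 2.
Augmenting path u3→v1 (+1); matched 3.
Augmenting path u4→v2 (+1); matched 4.
Augmenting path u6→v5 (+1); matched 5.
Augmenting path u7→v5→u6→v6 (+1); matched 6.
No augmenting path remains; maximum matching = 6.
König certificate: {u1, u6, v1, v2, v4, v5} is a vertex cover of size 6 (every listed pair touches it), so no matching can be larger.

6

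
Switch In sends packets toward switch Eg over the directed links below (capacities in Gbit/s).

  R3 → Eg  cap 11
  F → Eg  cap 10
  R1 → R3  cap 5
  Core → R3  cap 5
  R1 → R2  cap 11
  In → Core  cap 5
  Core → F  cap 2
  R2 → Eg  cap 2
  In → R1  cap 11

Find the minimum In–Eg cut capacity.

Augment In→R1→R2→Eg: bottleneck 2, flow now 2.
Augment In→R1→R3→Eg: bottleneck 5, flow now 7.
Augment In→Core→R3→Eg: bottleneck 5, flow now 12.
No augmenting path remains; maximum flow = 12.
By max-flow min-cut, the minimum cut capacity equals the max flow.
In the residual graph, reachable from In: {In, R1, R2}.
Min-cut edges: In→Core (5), R1→R3 (5), R2→Eg (2); capacity 5 + 5 + 2 = 12.

12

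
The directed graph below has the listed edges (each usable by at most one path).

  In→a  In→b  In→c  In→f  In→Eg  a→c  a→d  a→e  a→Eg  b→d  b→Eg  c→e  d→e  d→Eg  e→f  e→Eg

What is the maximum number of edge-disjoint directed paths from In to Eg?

Assign every edge capacity 1; by Menger, the answer equals the max flow.
Path In→Eg (+1); total 1.
Path In→a→Eg (+1); total 2.
Path In→b→Eg (+1); total 3.
Path In→c→e→Eg (+1); total 4.
No residual In→Eg path; max flow = 4.
Certifying cut of size 4: {In→Eg, In→a, In→b, In→c}.

4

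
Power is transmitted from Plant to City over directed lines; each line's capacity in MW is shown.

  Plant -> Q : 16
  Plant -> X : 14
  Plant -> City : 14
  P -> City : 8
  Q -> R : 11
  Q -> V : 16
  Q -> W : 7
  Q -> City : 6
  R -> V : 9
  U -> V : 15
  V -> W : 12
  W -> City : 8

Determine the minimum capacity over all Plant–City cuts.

Augment Plant→City: bottleneck 14, flow now 14.
Augment Plant→Q→City: bottleneck 6, flow now 20.
Augment Plant→Q→W→City: bottleneck 7, flow now 27.
Augment Plant→Q→V→W→City: bottleneck 1, flow now 28.
No augmenting path remains; maximum flow = 28.
By max-flow min-cut, the minimum cut capacity equals the max flow.
In the residual graph, reachable from Plant: {Plant, Q, R, V, W, X}.
Min-cut edges: Plant→City (14), Q→City (6), W→City (8); capacity 14 + 6 + 8 = 28.

28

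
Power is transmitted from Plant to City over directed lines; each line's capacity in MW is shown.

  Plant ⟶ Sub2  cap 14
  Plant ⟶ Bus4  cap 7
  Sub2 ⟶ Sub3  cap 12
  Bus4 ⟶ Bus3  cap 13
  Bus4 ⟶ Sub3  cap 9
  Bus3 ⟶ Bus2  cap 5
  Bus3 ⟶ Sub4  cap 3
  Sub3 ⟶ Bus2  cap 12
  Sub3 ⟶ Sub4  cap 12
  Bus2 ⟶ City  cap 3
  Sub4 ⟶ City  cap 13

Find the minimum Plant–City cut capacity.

16

Augment Plant→Sub2→Sub3→Bus2→City: bottleneck 3, flow now 3.
Augment Plant→Sub2→Sub3→Sub4→City: bottleneck 9, flow now 12.
Augment Plant→Bus4→Bus3→Sub4→City: bottleneck 3, flow now 15.
Augment Plant→Bus4→Sub3→Sub4→City: bottleneck 1, flow now 16.
No augmenting path remains; maximum flow = 16.
By max-flow min-cut, the minimum cut capacity equals the max flow.
In the residual graph, reachable from Plant: {Plant, Sub2, Bus4, Bus3, Sub3, Bus2, Sub4}.
Min-cut edges: Bus2→City (3), Sub4→City (13); capacity 3 + 13 = 16.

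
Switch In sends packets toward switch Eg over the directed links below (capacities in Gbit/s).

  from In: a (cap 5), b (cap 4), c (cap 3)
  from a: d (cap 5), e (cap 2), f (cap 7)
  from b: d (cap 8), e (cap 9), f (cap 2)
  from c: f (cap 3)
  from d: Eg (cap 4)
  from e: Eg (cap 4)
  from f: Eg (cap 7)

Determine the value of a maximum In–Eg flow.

12

Augment In→a→d→Eg: bottleneck 4, flow now 4.
Augment In→a→e→Eg: bottleneck 1, flow now 5.
Augment In→b→e→Eg: bottleneck 3, flow now 8.
Augment In→b→f→Eg: bottleneck 1, flow now 9.
Augment In→c→f→Eg: bottleneck 3, flow now 12.
No augmenting path remains; maximum flow = 12.
In the residual graph, reachable from In: {In}.
Min-cut edges: In→a (5), In→b (4), In→c (3); capacity 5 + 4 + 3 = 12.
This cut is saturated, so no flow can exceed 12.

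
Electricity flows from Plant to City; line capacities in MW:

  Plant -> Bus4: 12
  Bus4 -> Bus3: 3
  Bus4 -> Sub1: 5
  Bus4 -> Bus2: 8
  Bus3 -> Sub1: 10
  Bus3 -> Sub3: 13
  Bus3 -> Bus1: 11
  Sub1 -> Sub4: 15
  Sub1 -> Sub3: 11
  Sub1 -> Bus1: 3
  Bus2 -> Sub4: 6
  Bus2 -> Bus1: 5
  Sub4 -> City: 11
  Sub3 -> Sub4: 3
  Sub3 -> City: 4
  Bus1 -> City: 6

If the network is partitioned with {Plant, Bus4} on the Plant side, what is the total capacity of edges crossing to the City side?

16

Edges leaving {Plant, Bus4}: Bus4→Bus3 (3), Bus4→Sub1 (5), Bus4→Bus2 (8).
Cut capacity = 3 + 5 + 8 = 16.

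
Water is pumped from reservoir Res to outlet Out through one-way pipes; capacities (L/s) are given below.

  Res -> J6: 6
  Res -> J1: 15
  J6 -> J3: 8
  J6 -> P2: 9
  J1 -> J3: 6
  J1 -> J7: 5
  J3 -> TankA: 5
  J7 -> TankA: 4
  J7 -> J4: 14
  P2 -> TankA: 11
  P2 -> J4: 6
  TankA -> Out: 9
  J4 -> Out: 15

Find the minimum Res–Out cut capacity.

16

Augment Res→J6→J3→TankA→Out: bottleneck 5, flow now 5.
Augment Res→J6→P2→TankA→Out: bottleneck 1, flow now 6.
Augment Res→J1→J7→TankA→Out: bottleneck 3, flow now 9.
Augment Res→J1→J7→J4→Out: bottleneck 2, flow now 11.
Augment Res→J1→J3→J6→P2→J4→Out: bottleneck 5, flow now 16. (uses reverse residual edge)
No augmenting path remains; maximum flow = 16.
By max-flow min-cut, the minimum cut capacity equals the max flow.
In the residual graph, reachable from Res: {Res, J1, J3}.
Min-cut edges: Res→J6 (6), J1→J7 (5), J3→TankA (5); capacity 6 + 5 + 5 = 16.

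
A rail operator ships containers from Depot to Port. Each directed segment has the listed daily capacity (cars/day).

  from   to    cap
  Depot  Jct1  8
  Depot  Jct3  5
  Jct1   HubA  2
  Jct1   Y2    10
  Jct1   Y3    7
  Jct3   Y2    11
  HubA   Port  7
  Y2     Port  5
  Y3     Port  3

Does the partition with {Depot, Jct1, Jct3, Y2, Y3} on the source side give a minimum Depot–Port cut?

Given cut capacity: 2 + 5 + 3 = 10.
Augment Depot→Jct1→HubA→Port: bottleneck 2, flow now 2.
Augment Depot→Jct1→Y2→Port: bottleneck 5, flow now 7.
Augment Depot→Jct1→Y3→Port: bottleneck 1, flow now 8.
Augment Depot→Jct3→Y2→Jct1→Y3→Port: bottleneck 2, flow now 10. (uses reverse residual edge)
No augmenting path remains; maximum flow = 10.
Cut capacity 10 equals the max flow, so it is a minimum cut.

Yes — it is a minimum cut (capacity 10).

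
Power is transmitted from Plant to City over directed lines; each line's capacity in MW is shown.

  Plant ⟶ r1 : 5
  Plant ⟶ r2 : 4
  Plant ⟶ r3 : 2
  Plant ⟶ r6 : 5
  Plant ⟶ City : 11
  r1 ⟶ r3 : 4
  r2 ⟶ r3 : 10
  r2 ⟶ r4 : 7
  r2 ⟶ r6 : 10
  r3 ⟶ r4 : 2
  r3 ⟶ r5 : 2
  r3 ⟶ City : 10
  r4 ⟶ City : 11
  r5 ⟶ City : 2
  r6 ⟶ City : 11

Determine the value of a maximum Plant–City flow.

Augment Plant→City: bottleneck 11, flow now 11.
Augment Plant→r3→City: bottleneck 2, flow now 13.
Augment Plant→r6→City: bottleneck 5, flow now 18.
Augment Plant→r1→r3→City: bottleneck 4, flow now 22.
Augment Plant→r2→r3→City: bottleneck 4, flow now 26.
No augmenting path remains; maximum flow = 26.
In the residual graph, reachable from Plant: {Plant, r1}.
Min-cut edges: Plant→r2 (4), Plant→r3 (2), Plant→r6 (5), Plant→City (11), r1→r3 (4); capacity 4 + 2 + 5 + 11 + 4 = 26.
This cut is saturated, so no flow can exceed 26.

26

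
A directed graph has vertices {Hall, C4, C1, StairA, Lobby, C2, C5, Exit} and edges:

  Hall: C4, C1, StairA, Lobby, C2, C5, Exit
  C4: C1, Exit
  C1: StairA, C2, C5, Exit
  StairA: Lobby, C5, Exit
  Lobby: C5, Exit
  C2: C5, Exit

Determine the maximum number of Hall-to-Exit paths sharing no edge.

6

Assign every edge capacity 1; by Menger, the answer equals the max flow.
Path Hall→Exit (+1); total 1.
Path Hall→C4→Exit (+1); total 2.
Path Hall→C1→Exit (+1); total 3.
Path Hall→StairA→Exit (+1); total 4.
Path Hall→Lobby→Exit (+1); total 5.
Path Hall→C2→Exit (+1); total 6.
No residual Hall→Exit path; max flow = 6.
Certifying cut of size 6: {Hall→C1, Hall→C2, Hall→C4, Hall→Exit, Hall→Lobby, Hall→StairA}.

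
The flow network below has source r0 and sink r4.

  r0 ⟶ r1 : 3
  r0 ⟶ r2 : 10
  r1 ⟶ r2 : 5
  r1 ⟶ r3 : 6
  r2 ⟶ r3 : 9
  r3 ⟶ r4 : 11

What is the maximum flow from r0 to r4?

11

Augment r0→r1→r3→r4: bottleneck 3, flow now 3.
Augment r0→r2→r3→r4: bottleneck 8, flow now 11.
No augmenting path remains; maximum flow = 11.
In the residual graph, reachable from r0: {r0, r1, r2, r3}.
Min-cut edges: r3→r4 (11); capacity 11 = 11.
This cut is saturated, so no flow can exceed 11.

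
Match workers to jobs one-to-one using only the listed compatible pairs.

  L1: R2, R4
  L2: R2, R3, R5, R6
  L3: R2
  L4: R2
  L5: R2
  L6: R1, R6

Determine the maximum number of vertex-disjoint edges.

4

Unit-capacity flow: source→left, listed edges, right→sink; max matching = max flow.
Augmenting path L1→R2 (+1); matched 1.
Augmenting path L2→R3 (+1); matched 2.
Augmenting path L6→R1 (+1); matched 3.
Augmenting path L3→R2→L1→R4 (+1); matched 4.
No augmenting path remains; maximum matching = 4.
König certificate: {L1, L2, L6, R2} is a vertex cover of size 4 (every listed pair touches it), so no matching can be larger.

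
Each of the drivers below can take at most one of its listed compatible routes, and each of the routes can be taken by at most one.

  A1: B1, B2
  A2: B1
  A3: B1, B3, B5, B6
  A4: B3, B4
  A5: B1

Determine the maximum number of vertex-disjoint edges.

4

Unit-capacity flow: source→left, listed edges, right→sink; max matching = max flow.
Augmenting path A1→B1 (+1); matched 1.
Augmenting path A3→B3 (+1); matched 2.
Augmenting path A4→B4 (+1); matched 3.
Augmenting path A2→B1→A1→B2 (+1); matched 4.
No augmenting path remains; maximum matching = 4.
König certificate: {A1, A3, A4, B1} is a vertex cover of size 4 (every listed pair touches it), so no matching can be larger.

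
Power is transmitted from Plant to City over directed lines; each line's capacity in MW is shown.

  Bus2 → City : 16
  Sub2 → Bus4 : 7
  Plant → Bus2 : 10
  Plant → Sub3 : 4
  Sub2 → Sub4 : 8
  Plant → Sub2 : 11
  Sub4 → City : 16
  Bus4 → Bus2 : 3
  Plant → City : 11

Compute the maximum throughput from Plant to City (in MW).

Augment Plant→City: bottleneck 11, flow now 11.
Augment Plant→Bus2→City: bottleneck 10, flow now 21.
Augment Plant→Sub2→Sub4→City: bottleneck 8, flow now 29.
Augment Plant→Sub2→Bus4→Bus2→City: bottleneck 3, flow now 32.
No augmenting path remains; maximum flow = 32.
In the residual graph, reachable from Plant: {Plant, Sub3}.
Min-cut edges: Plant→Sub2 (11), Plant→Bus2 (10), Plant→City (11); capacity 11 + 10 + 11 = 32.
This cut is saturated, so no flow can exceed 32.

32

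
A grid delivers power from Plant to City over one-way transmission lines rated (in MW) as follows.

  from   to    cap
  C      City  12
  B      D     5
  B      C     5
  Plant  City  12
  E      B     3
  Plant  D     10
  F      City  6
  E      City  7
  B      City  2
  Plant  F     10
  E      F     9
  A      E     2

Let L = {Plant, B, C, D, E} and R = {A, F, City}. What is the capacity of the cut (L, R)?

52

Edges leaving {Plant, B, C, D, E}: Plant→F (10), Plant→City (12), B→City (2), C→City (12), E→F (9), E→City (7).
Cut capacity = 10 + 12 + 2 + 12 + 9 + 7 = 52.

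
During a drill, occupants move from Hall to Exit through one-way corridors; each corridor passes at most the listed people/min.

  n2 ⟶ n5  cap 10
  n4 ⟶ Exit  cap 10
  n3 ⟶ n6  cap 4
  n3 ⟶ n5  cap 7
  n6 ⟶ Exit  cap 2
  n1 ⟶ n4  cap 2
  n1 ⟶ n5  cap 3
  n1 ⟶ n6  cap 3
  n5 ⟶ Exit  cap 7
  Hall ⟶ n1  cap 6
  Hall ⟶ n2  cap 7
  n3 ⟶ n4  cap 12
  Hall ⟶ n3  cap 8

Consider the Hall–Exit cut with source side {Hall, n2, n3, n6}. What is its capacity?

37

Edges leaving {Hall, n2, n3, n6}: Hall→n1 (6), n2→n5 (10), n3→n4 (12), n3→n5 (7), n6→Exit (2).
Cut capacity = 6 + 10 + 12 + 7 + 2 = 37.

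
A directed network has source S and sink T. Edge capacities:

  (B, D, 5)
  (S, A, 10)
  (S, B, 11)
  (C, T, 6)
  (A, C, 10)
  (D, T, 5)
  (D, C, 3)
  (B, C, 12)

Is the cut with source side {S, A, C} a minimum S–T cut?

No — its capacity is 17, but the minimum cut has capacity 11.

Given cut capacity: 11 + 6 = 17.
Augment S→A→C→T: bottleneck 6, flow now 6.
Augment S→B→D→T: bottleneck 5, flow now 11.
No augmenting path remains; maximum flow = 11.
In the residual graph, reachable from S: {S, A, B, C}.
Min-cut edges: B→D (5), C→T (6); capacity 5 + 6 = 11.
Cut capacity 17 exceeds the max flow 11, so it is not minimum.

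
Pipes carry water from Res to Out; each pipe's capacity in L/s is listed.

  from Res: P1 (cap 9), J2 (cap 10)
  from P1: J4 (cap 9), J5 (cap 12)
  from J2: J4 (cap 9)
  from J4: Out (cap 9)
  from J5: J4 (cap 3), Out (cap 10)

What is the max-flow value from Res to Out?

Augment Res→P1→J4→Out: bottleneck 9, flow now 9.
Augment Res→J2→J4→P1→J5→Out: bottleneck 9, flow now 18. (uses reverse residual edge)
No augmenting path remains; maximum flow = 18.
In the residual graph, reachable from Res: {Res, J2}.
Min-cut edges: Res→P1 (9), J2→J4 (9); capacity 9 + 9 = 18.
This cut is saturated, so no flow can exceed 18.

18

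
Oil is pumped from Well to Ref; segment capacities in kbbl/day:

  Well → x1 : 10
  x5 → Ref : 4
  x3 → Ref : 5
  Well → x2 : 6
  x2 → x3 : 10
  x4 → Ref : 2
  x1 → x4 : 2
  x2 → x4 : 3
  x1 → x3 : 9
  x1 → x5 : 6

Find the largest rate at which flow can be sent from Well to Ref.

11

Augment Well→x1→x3→Ref: bottleneck 5, flow now 5.
Augment Well→x1→x4→Ref: bottleneck 2, flow now 7.
Augment Well→x1→x5→Ref: bottleneck 3, flow now 10.
Augment Well→x2→x3→x1→x5→Ref: bottleneck 1, flow now 11. (uses reverse residual edge)
No augmenting path remains; maximum flow = 11.
In the residual graph, reachable from Well: {Well, x1, x2, x3, x4, x5}.
Min-cut edges: x3→Ref (5), x4→Ref (2), x5→Ref (4); capacity 5 + 2 + 4 = 11.
This cut is saturated, so no flow can exceed 11.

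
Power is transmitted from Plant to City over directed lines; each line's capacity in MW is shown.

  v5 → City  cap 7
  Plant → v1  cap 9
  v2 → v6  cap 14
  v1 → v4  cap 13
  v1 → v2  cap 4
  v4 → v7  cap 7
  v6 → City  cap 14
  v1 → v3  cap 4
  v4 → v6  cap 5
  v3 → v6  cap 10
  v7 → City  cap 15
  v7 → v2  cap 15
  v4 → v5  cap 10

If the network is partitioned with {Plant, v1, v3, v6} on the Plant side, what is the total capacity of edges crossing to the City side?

Edges leaving {Plant, v1, v3, v6}: v1→v2 (4), v1→v4 (13), v6→City (14).
Cut capacity = 4 + 13 + 14 = 31.

31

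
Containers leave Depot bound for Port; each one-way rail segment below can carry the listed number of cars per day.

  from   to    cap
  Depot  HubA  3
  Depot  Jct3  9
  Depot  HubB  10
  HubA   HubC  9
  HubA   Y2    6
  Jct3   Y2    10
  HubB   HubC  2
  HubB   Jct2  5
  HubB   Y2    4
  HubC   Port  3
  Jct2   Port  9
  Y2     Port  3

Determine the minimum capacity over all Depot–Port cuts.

11

Augment Depot→HubA→HubC→Port: bottleneck 3, flow now 3.
Augment Depot→Jct3→Y2→Port: bottleneck 3, flow now 6.
Augment Depot→HubB→Jct2→Port: bottleneck 5, flow now 11.
No augmenting path remains; maximum flow = 11.
By max-flow min-cut, the minimum cut capacity equals the max flow.
In the residual graph, reachable from Depot: {Depot, HubA, Jct3, HubB, HubC, Y2}.
Min-cut edges: HubB→Jct2 (5), HubC→Port (3), Y2→Port (3); capacity 5 + 3 + 3 = 11.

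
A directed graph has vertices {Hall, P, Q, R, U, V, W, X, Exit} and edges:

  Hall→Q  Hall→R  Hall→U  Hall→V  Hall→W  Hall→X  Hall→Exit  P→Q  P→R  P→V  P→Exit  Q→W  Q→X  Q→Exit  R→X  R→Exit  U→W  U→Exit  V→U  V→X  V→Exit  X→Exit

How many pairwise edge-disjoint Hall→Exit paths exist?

Assign every edge capacity 1; by Menger, the answer equals the max flow.
Path Hall→Exit (+1); total 1.
Path Hall→Q→Exit (+1); total 2.
Path Hall→R→Exit (+1); total 3.
Path Hall→U→Exit (+1); total 4.
Path Hall→V→Exit (+1); total 5.
Path Hall→X→Exit (+1); total 6.
No residual Hall→Exit path; max flow = 6.
Certifying cut of size 6: {Hall→Exit, Hall→Q, Hall→R, Hall→U, Hall→V, Hall→X}.

6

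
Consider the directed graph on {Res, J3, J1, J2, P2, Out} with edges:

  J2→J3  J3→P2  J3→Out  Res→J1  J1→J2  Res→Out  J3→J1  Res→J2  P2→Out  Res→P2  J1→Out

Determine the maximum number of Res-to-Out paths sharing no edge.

4

Assign every edge capacity 1; by Menger, the answer equals the max flow.
Path Res→Out (+1); total 1.
Path Res→J1→Out (+1); total 2.
Path Res→P2→Out (+1); total 3.
Path Res→J2→J3→Out (+1); total 4.
No residual Res→Out path; max flow = 4.
Certifying cut of size 4: {Res→J1, Res→J2, Res→Out, Res→P2}.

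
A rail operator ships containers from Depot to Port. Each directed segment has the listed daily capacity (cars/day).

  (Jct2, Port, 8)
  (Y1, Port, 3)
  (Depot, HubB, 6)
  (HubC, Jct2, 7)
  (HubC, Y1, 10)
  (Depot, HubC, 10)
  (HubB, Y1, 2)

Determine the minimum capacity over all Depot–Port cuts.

Augment Depot→HubC→Jct2→Port: bottleneck 7, flow now 7.
Augment Depot→HubC→Y1→Port: bottleneck 3, flow now 10.
No augmenting path remains; maximum flow = 10.
By max-flow min-cut, the minimum cut capacity equals the max flow.
In the residual graph, reachable from Depot: {Depot, HubC, HubB, Y1}.
Min-cut edges: HubC→Jct2 (7), Y1→Port (3); capacity 7 + 3 = 10.

10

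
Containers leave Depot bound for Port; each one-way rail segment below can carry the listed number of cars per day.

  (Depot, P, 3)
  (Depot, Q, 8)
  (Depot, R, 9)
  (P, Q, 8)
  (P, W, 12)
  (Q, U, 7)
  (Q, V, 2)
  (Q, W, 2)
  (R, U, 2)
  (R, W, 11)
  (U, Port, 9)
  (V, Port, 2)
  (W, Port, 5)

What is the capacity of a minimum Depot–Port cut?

16

Augment Depot→P→W→Port: bottleneck 3, flow now 3.
Augment Depot→Q→U→Port: bottleneck 7, flow now 10.
Augment Depot→Q→V→Port: bottleneck 1, flow now 11.
Augment Depot→R→U→Port: bottleneck 2, flow now 13.
Augment Depot→R→W→Port: bottleneck 2, flow now 15.
Augment Depot→R→W→P→Q→V→Port: bottleneck 1, flow now 16. (uses reverse residual edge)
No augmenting path remains; maximum flow = 16.
By max-flow min-cut, the minimum cut capacity equals the max flow.
In the residual graph, reachable from Depot: {Depot, P, Q, R, W}.
Min-cut edges: Q→U (7), Q→V (2), R→U (2), W→Port (5); capacity 7 + 2 + 2 + 5 = 16.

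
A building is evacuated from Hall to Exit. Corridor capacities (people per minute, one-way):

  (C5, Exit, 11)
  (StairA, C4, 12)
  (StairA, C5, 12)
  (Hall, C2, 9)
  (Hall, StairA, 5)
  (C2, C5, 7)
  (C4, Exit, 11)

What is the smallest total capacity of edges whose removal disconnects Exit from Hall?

12

Augment Hall→StairA→C5→Exit: bottleneck 5, flow now 5.
Augment Hall→C2→C5→Exit: bottleneck 6, flow now 11.
Augment Hall→C2→C5→StairA→C4→Exit: bottleneck 1, flow now 12. (uses reverse residual edge)
No augmenting path remains; maximum flow = 12.
By max-flow min-cut, the minimum cut capacity equals the max flow.
In the residual graph, reachable from Hall: {Hall, C2}.
Min-cut edges: Hall→StairA (5), C2→C5 (7); capacity 5 + 7 = 12.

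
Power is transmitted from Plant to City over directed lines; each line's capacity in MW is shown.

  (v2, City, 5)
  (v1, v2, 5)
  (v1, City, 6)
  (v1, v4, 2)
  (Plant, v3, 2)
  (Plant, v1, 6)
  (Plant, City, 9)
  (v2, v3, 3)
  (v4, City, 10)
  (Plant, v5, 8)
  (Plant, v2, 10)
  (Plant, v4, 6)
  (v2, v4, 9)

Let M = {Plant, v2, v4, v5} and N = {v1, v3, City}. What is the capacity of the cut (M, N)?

Edges leaving {Plant, v2, v4, v5}: Plant→v1 (6), Plant→v3 (2), Plant→City (9), v2→v3 (3), v2→City (5), v4→City (10).
Cut capacity = 6 + 2 + 9 + 3 + 5 + 10 = 35.

35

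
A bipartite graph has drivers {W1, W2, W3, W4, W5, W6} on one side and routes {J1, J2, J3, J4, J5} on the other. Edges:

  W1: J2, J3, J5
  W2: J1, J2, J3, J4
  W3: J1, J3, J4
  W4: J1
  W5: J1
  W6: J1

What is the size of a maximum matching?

4

Unit-capacity flow: source→left, listed edges, right→sink; max matching = max flow.
Augmenting path W1→J2 (+1); matched 1.
Augmenting path W2→J1 (+1); matched 2.
Augmenting path W3→J3 (+1); matched 3.
Augmenting path W4→J1→W2→J4 (+1); matched 4.
No augmenting path remains; maximum matching = 4.
König certificate: {W1, W2, W3, J1} is a vertex cover of size 4 (every listed pair touches it), so no matching can be larger.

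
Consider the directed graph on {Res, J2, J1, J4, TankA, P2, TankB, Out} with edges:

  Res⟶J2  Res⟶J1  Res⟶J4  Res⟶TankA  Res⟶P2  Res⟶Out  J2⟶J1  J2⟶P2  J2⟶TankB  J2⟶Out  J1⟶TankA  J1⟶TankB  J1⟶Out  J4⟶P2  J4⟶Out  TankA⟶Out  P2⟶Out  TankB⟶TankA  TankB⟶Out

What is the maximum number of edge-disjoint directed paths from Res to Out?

6

Assign every edge capacity 1; by Menger, the answer equals the max flow.
Path Res→Out (+1); total 1.
Path Res→J2→Out (+1); total 2.
Path Res→J1→Out (+1); total 3.
Path Res→J4→Out (+1); total 4.
Path Res→TankA→Out (+1); total 5.
Path Res→P2→Out (+1); total 6.
No residual Res→Out path; max flow = 6.
Certifying cut of size 6: {Res→J1, Res→J2, Res→J4, Res→Out, Res→P2, Res→TankA}.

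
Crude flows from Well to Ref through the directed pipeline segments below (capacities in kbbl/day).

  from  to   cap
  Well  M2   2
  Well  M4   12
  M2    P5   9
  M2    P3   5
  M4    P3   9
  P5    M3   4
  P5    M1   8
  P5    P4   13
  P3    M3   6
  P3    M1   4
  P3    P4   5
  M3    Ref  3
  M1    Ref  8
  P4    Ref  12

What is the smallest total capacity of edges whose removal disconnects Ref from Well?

Augment Well→M2→P5→M3→Ref: bottleneck 2, flow now 2.
Augment Well→M4→P3→M3→Ref: bottleneck 1, flow now 3.
Augment Well→M4→P3→M1→Ref: bottleneck 4, flow now 7.
Augment Well→M4→P3→P4→Ref: bottleneck 4, flow now 11.
No augmenting path remains; maximum flow = 11.
By max-flow min-cut, the minimum cut capacity equals the max flow.
In the residual graph, reachable from Well: {Well, M4}.
Min-cut edges: Well→M2 (2), M4→P3 (9); capacity 2 + 9 = 11.

11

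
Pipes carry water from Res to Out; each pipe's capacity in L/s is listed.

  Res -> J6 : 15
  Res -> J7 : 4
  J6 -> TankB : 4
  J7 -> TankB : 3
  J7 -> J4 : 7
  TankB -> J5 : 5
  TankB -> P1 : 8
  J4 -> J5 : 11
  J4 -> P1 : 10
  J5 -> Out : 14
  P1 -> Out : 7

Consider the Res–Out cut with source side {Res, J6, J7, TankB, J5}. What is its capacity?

29

Edges leaving {Res, J6, J7, TankB, J5}: J7→J4 (7), TankB→P1 (8), J5→Out (14).
Cut capacity = 7 + 8 + 14 = 29.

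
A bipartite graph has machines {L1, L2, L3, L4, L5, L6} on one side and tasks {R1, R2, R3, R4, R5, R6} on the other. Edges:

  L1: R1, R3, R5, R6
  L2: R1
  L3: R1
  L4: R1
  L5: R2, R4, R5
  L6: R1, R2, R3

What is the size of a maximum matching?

Unit-capacity flow: source→left, listed edges, right→sink; max matching = max flow.
Augmenting path L1→R1 (+1); matched 1.
Augmenting path L5→R2 (+1); matched 2.
Augmenting path L6→R3 (+1); matched 3.
Augmenting path L2→R1→L1→R5 (+1); matched 4.
No augmenting path remains; maximum matching = 4.
König certificate: {L1, L5, L6, R1} is a vertex cover of size 4 (every listed pair touches it), so no matching can be larger.

4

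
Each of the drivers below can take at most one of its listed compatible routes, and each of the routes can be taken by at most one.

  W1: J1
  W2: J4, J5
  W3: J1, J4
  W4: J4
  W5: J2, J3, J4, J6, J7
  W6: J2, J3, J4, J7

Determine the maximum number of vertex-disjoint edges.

Unit-capacity flow: source→left, listed edges, right→sink; max matching = max flow.
Augmenting path W1→J1 (+1); matched 1.
Augmenting path W2→J4 (+1); matched 2.
Augmenting path W5→J2 (+1); matched 3.
Augmenting path W6→J3 (+1); matched 4.
Augmenting path W3→J4→W2→J5 (+1); matched 5.
No augmenting path remains; maximum matching = 5.
König certificate: {W2, W5, W6, J1, J4} is a vertex cover of size 5 (every listed pair touches it), so no matching can be larger.

5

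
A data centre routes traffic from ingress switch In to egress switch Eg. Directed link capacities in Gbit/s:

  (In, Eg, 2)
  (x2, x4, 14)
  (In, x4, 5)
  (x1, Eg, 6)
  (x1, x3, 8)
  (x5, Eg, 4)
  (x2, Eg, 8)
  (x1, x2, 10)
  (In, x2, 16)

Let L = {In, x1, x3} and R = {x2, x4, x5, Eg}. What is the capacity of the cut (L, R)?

Edges leaving {In, x1, x3}: In→x2 (16), In→x4 (5), In→Eg (2), x1→x2 (10), x1→Eg (6).
Cut capacity = 16 + 5 + 2 + 10 + 6 = 39.

39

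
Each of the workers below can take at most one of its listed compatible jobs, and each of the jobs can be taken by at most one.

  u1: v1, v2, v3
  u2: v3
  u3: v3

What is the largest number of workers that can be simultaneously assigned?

2

Unit-capacity flow: source→left, listed edges, right→sink; max matching = max flow.
Augmenting path u1→v1 (+1); matched 1.
Augmenting path u2→v3 (+1); matched 2.
No augmenting path remains; maximum matching = 2.
König certificate: {u1, v3} is a vertex cover of size 2 (every listed pair touches it), so no matching can be larger.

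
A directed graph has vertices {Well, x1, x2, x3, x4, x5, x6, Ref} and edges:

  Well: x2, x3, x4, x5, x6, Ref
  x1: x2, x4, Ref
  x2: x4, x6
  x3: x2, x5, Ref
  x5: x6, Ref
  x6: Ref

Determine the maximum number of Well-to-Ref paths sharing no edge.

Assign every edge capacity 1; by Menger, the answer equals the max flow.
Path Well→Ref (+1); total 1.
Path Well→x3→Ref (+1); total 2.
Path Well→x5→Ref (+1); total 3.
Path Well→x6→Ref (+1); total 4.
No residual Well→Ref path; max flow = 4.
Certifying cut of size 4: {Well→Ref, Well→x3, Well→x5, x6→Ref}.

4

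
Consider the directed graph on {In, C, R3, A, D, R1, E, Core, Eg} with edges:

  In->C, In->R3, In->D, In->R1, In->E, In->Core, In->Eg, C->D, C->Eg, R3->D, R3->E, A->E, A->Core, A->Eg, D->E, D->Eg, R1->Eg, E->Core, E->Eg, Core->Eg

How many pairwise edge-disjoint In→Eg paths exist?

Assign every edge capacity 1; by Menger, the answer equals the max flow.
Path In→Eg (+1); total 1.
Path In→C→Eg (+1); total 2.
Path In→D→Eg (+1); total 3.
Path In→R1→Eg (+1); total 4.
Path In→E→Eg (+1); total 5.
Path In→Core→Eg (+1); total 6.
No residual In→Eg path; max flow = 6.
Certifying cut of size 6: {Core→Eg, D→Eg, E→Eg, In→C, In→Eg, In→R1}.

6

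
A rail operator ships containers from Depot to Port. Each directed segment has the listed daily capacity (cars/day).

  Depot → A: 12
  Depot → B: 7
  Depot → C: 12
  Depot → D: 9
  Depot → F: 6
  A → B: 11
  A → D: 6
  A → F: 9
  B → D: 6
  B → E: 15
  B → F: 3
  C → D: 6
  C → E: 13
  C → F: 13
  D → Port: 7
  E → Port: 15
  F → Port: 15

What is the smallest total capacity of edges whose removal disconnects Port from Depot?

37

Augment Depot→D→Port: bottleneck 7, flow now 7.
Augment Depot→F→Port: bottleneck 6, flow now 13.
Augment Depot→A→F→Port: bottleneck 9, flow now 22.
Augment Depot→B→E→Port: bottleneck 7, flow now 29.
Augment Depot→C→E→Port: bottleneck 8, flow now 37.
No augmenting path remains; maximum flow = 37.
By max-flow min-cut, the minimum cut capacity equals the max flow.
In the residual graph, reachable from Depot: {Depot, A, B, C, D, E, F}.
Min-cut edges: D→Port (7), E→Port (15), F→Port (15); capacity 7 + 15 + 15 = 37.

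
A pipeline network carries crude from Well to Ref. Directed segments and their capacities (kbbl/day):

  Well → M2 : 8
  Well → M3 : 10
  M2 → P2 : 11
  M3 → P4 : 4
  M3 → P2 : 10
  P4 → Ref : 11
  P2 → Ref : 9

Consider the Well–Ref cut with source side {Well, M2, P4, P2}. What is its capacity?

30

Edges leaving {Well, M2, P4, P2}: Well→M3 (10), P4→Ref (11), P2→Ref (9).
Cut capacity = 10 + 11 + 9 = 30.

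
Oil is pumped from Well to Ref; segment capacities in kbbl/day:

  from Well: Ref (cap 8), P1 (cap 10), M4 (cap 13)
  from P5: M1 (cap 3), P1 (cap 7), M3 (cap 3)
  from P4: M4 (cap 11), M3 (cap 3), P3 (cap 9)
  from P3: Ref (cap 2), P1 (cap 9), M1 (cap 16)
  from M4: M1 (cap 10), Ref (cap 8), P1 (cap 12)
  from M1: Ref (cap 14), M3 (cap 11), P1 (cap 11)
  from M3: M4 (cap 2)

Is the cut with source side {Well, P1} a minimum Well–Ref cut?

Yes — it is a minimum cut (capacity 21).

Given cut capacity: 13 + 8 = 21.
Augment Well→Ref: bottleneck 8, flow now 8.
Augment Well→M4→Ref: bottleneck 8, flow now 16.
Augment Well→M4→M1→Ref: bottleneck 5, flow now 21.
No augmenting path remains; maximum flow = 21.
Cut capacity 21 equals the max flow, so it is a minimum cut.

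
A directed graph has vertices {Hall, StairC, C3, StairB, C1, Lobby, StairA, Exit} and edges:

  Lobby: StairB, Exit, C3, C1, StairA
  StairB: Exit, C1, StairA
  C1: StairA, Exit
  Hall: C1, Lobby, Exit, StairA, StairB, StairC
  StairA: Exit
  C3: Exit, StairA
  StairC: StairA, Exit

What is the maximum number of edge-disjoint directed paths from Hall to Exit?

Assign every edge capacity 1; by Menger, the answer equals the max flow.
Path Hall→Exit (+1); total 1.
Path Hall→StairC→Exit (+1); total 2.
Path Hall→StairB→Exit (+1); total 3.
Path Hall→C1→Exit (+1); total 4.
Path Hall→Lobby→Exit (+1); total 5.
Path Hall→StairA→Exit (+1); total 6.
No residual Hall→Exit path; max flow = 6.
Certifying cut of size 6: {Hall→C1, Hall→Exit, Hall→Lobby, Hall→StairA, Hall→StairB, Hall→StairC}.

6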